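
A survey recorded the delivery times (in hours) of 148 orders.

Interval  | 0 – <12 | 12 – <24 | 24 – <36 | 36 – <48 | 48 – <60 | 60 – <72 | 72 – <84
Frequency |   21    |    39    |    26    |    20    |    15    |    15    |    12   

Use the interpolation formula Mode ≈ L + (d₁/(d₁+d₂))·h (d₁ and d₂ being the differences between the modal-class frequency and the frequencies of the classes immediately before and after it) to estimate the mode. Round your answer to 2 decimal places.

Modal class: 12 – <24 (highest frequency 39).
d₁ = 39 − 21 = 18, d₂ = 39 − 26 = 13
Mode ≈ 12 + (18/(18+13)) × 12 = 12 + 6.9677 = 18.9677

18.97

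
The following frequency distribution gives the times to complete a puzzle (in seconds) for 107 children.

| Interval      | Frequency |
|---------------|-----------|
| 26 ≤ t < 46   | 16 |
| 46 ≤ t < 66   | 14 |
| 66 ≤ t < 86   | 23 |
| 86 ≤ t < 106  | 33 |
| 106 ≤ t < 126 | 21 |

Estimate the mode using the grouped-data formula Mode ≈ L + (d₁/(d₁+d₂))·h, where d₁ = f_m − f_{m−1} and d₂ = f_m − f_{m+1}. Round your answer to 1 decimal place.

Modal class: 86 ≤ t < 106 (highest frequency 33).
d₁ = 33 − 23 = 10, d₂ = 33 − 21 = 12
Mode ≈ 86 + (10/(10+12)) × 20 = 86 + 9.0909 = 95.0909

95.1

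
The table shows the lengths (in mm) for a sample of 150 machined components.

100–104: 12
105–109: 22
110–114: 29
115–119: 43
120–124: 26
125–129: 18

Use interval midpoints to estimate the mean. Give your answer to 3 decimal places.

Midpoints: 102, 107, 112, 117, 122, 127
Σfm = 12×102 + 22×107 + 29×112 + 43×117 + 26×122 + 18×127 = 17315
n = Σf = 150
Mean = 17315 / 150 = 115.4333

115.433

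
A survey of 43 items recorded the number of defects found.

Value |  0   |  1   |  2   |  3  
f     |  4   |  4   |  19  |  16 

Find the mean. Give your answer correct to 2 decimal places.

Values: 0, 1, 2, 3
Σfx = 4×0 + 4×1 + 19×2 + 16×3 = 90
n = Σf = 43
Mean = 90 / 43 = 2.0930

2.09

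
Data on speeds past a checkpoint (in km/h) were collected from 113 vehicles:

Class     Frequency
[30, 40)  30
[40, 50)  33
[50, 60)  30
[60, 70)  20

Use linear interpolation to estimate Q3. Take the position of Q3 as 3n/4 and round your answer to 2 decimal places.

57.25

Cumulative frequencies: 30, 63, 93, 113
n = 113; position = 3n/4 = 84.75.
This falls in the class [50, 60): L = 50, F = 63, f = 30, h = 10.
Upper quartile ≈ 50 + ((84.75 − 63) / 30) × 10 = 57.2500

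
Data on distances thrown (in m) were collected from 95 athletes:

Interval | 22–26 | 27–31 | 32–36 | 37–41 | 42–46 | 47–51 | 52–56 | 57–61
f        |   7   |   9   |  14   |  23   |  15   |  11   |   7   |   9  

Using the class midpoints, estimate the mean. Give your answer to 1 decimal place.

Midpoints: 24, 29, 34, 39, 44, 49, 54, 59
Σfm = 7×24 + 9×29 + 14×34 + 23×39 + 15×44 + 11×49 + 7×54 + 9×59 = 3910
n = Σf = 95
Mean = 3910 / 95 = 41.1579

41.2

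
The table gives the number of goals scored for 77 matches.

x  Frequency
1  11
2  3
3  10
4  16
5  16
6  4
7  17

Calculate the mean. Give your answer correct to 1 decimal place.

Values: 1, 2, 3, 4, 5, 6, 7
Σfx = 11×1 + 3×2 + 10×3 + 16×4 + 16×5 + 4×6 + 17×7 = 334
n = Σf = 77
Mean = 334 / 77 = 4.3377

4.3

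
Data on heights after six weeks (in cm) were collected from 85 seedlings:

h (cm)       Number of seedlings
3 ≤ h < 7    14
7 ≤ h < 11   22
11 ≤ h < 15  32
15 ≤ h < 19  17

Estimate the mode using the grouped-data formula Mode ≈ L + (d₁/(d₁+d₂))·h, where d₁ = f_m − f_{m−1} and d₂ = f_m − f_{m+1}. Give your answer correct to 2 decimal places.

Modal class: 11 ≤ h < 15 (highest frequency 32).
d₁ = 32 − 22 = 10, d₂ = 32 − 17 = 15
Mode ≈ 11 + (10/(10+15)) × 4 = 11 + 1.6000 = 12.6000

12.60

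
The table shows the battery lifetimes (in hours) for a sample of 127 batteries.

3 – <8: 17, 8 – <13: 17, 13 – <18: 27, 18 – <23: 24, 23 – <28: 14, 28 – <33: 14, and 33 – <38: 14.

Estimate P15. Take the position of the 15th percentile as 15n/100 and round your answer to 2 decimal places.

8.60

Cumulative frequencies: 17, 34, 61, 85, 99, 113, 127
n = 127; position = 15n/100 = 19.05.
This falls in the class 8 – <13: L = 8, F = 17, f = 17, h = 5.
15th percentile ≈ 8 + ((19.05 − 17) / 17) × 5 = 8.6029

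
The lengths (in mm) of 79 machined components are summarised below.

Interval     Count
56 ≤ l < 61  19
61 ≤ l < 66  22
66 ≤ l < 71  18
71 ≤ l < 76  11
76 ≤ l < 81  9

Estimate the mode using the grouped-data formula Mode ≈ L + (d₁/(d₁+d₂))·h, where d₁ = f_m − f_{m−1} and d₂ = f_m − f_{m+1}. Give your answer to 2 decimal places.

Modal class: 61 ≤ l < 66 (highest frequency 22).
d₁ = 22 − 19 = 3, d₂ = 22 − 18 = 4
Mode ≈ 61 + (3/(3+4)) × 5 = 61 + 2.1429 = 63.1429

63.14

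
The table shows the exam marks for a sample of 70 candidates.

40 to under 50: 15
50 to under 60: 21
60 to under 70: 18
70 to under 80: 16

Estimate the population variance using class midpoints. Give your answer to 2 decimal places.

Midpoints: 45, 55, 65, 75
n = 70, Σfm = 4200, mean = 60.0000
Σfm² = 259950
Σf(m − x̄)² = Σfm² − (Σfm)²/n = 259950 − 4200²/70 = 7950.0000
Population variance = 7950.0000 / 70 = 113.5714

113.57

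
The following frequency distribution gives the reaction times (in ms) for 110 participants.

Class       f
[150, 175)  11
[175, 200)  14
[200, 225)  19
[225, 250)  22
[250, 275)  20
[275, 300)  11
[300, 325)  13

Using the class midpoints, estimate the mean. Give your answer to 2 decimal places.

237.73

Midpoints: 162.5, 187.5, 212.5, 237.5, 262.5, 287.5, 312.5
Σfm = 11×162.5 + 14×187.5 + 19×212.5 + 22×237.5 + 20×262.5 + 11×287.5 + 13×312.5 = 26150
n = Σf = 110
Mean = 26150 / 110 = 237.7273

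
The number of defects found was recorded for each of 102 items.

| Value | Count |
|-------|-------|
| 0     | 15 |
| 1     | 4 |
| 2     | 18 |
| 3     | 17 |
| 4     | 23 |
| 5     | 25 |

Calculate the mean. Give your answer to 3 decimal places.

Values: 0, 1, 2, 3, 4, 5
Σfx = 15×0 + 4×1 + 18×2 + 17×3 + 23×4 + 25×5 = 308
n = Σf = 102
Mean = 308 / 102 = 3.0196

3.020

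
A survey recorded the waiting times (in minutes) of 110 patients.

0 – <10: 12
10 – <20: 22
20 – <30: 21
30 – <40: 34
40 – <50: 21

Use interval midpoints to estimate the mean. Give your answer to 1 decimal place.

27.7

Midpoints: 5, 15, 25, 35, 45
Σfm = 12×5 + 22×15 + 21×25 + 34×35 + 21×45 = 3050
n = Σf = 110
Mean = 3050 / 110 = 27.7273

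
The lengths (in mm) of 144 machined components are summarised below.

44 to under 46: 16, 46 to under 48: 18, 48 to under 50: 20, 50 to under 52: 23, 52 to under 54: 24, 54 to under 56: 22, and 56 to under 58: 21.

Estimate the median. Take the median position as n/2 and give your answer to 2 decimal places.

Cumulative frequencies: 16, 34, 54, 77, 101, 123, 144
n = 144; position = n/2 = 72.
This falls in the class 50 to under 52: L = 50, F = 54, f = 23, h = 2.
Median ≈ 50 + ((72 − 54) / 23) × 2 = 51.5652

51.57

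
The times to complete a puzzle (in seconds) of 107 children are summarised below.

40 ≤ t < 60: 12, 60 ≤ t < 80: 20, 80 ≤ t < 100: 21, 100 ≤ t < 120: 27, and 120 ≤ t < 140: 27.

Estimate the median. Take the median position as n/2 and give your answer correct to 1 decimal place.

100.4

Cumulative frequencies: 12, 32, 53, 80, 107
n = 107; position = n/2 = 53.5.
This falls in the class 100 ≤ t < 120: L = 100, F = 53, f = 27, h = 20.
Median ≈ 100 + ((53.5 − 53) / 27) × 20 = 100.3704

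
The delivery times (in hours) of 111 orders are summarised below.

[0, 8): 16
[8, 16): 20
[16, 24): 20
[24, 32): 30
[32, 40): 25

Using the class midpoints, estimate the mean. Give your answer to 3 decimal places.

Midpoints: 4, 12, 20, 28, 36
Σfm = 16×4 + 20×12 + 20×20 + 30×28 + 25×36 = 2444
n = Σf = 111
Mean = 2444 / 111 = 22.0180

22.018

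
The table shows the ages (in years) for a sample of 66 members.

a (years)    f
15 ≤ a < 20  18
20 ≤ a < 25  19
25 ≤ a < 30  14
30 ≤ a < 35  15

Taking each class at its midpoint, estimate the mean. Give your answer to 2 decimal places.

Midpoints: 17.5, 22.5, 27.5, 32.5
Σfm = 18×17.5 + 19×22.5 + 14×27.5 + 15×32.5 = 1615
n = Σf = 66
Mean = 1615 / 66 = 24.4697

24.47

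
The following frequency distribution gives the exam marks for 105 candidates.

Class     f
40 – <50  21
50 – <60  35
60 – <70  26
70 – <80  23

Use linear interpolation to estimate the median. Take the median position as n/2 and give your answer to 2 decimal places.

59.00

Cumulative frequencies: 21, 56, 82, 105
n = 105; position = n/2 = 52.5.
This falls in the class 50 – <60: L = 50, F = 21, f = 35, h = 10.
Median ≈ 50 + ((52.5 − 21) / 35) × 10 = 59.0000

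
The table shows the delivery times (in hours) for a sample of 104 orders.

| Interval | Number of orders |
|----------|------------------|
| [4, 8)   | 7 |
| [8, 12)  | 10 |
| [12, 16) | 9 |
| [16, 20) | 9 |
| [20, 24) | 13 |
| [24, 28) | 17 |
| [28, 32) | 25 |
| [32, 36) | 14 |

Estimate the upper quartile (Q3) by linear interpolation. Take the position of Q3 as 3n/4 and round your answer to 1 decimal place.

Cumulative frequencies: 7, 17, 26, 35, 48, 65, 90, 104
n = 104; position = 3n/4 = 78.
This falls in the class [28, 32): L = 28, F = 65, f = 25, h = 4.
Upper quartile ≈ 28 + ((78 − 65) / 25) × 4 = 30.0800

30.1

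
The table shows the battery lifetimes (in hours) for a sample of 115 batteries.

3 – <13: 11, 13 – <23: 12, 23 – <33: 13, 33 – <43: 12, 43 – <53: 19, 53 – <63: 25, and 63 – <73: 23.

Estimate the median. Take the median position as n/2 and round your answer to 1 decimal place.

48.0

Cumulative frequencies: 11, 23, 36, 48, 67, 92, 115
n = 115; position = n/2 = 57.5.
This falls in the class 43 – <53: L = 43, F = 48, f = 19, h = 10.
Median ≈ 43 + ((57.5 − 48) / 19) × 10 = 48.0000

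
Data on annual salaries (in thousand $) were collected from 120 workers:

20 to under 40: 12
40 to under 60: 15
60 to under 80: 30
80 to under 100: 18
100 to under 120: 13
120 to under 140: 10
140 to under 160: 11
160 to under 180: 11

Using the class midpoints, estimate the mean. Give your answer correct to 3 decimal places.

92.333

Midpoints: 30, 50, 70, 90, 110, 130, 150, 170
Σfm = 12×30 + 15×50 + 30×70 + 18×90 + 13×110 + 10×130 + 11×150 + 11×170 = 11080
n = Σf = 120
Mean = 11080 / 120 = 92.3333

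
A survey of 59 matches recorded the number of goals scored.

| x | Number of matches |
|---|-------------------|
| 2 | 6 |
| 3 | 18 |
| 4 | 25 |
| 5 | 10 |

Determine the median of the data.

Cumulative frequencies: 6, 24, 49, 59
n = 59, so the median is the value in position (n+1)/2 = 30.
Position 30 falls at value 4.

4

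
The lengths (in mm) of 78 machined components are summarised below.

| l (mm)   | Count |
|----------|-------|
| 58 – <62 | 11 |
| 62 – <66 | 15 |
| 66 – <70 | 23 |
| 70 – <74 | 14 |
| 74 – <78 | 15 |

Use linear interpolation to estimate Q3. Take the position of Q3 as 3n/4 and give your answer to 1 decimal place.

72.7

Cumulative frequencies: 11, 26, 49, 63, 78
n = 78; position = 3n/4 = 58.5.
This falls in the class 70 – <74: L = 70, F = 49, f = 14, h = 4.
Upper quartile ≈ 70 + ((58.5 − 49) / 14) × 4 = 72.7143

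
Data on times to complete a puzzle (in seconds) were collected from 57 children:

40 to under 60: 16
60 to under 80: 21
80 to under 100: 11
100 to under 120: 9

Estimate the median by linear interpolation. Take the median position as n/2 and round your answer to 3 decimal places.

71.905

Cumulative frequencies: 16, 37, 48, 57
n = 57; position = n/2 = 28.5.
This falls in the class 60 to under 80: L = 60, F = 16, f = 21, h = 20.
Median ≈ 60 + ((28.5 − 16) / 21) × 20 = 71.9048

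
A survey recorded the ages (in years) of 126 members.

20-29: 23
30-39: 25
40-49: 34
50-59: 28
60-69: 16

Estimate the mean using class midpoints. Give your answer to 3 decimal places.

43.627

Midpoints: 24.5, 34.5, 44.5, 54.5, 64.5
Σfm = 23×24.5 + 25×34.5 + 34×44.5 + 28×54.5 + 16×64.5 = 5497
n = Σf = 126
Mean = 5497 / 126 = 43.6270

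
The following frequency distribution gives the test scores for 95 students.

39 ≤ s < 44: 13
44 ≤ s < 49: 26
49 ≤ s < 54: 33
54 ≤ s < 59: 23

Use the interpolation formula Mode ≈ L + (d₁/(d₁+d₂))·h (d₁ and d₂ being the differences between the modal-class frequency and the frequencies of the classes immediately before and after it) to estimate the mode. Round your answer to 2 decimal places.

51.06

Modal class: 49 ≤ s < 54 (highest frequency 33).
d₁ = 33 − 26 = 7, d₂ = 33 − 23 = 10
Mode ≈ 49 + (7/(7+10)) × 5 = 49 + 2.0588 = 51.0588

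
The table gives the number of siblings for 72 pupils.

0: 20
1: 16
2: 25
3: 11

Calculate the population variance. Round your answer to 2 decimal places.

1.10

Values: 0, 1, 2, 3
n = 72, Σfx = 99, mean = 1.3750
Σfx² = 215
Σf(x − x̄)² = Σfx² − (Σfx)²/n = 215 − 99²/72 = 78.8750
Population variance = 78.8750 / 72 = 1.0955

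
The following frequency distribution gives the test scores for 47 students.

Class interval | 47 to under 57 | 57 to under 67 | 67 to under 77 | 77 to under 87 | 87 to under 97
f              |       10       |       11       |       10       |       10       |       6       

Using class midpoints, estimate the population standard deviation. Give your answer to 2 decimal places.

13.31

Midpoints: 52, 62, 72, 82, 92
n = 47, Σfm = 3294, mean = 70.0851
Σfm² = 239188
Σf(m − x̄)² = Σfm² − (Σfm)²/n = 239188 − 3294²/47 = 8327.6596
Population variance = 8327.6596 / 47 = 177.1842
Standard deviation = √177.1842 = 13.3111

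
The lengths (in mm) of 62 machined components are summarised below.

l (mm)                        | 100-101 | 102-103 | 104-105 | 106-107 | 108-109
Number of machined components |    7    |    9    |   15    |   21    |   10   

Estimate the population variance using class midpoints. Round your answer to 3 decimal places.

Midpoints: 100.5, 102.5, 104.5, 106.5, 108.5
n = 62, Σfm = 6515, mean = 105.0806
Σfm² = 684971.5
Σf(m − x̄)² = Σfm² − (Σfm)²/n = 684971.5 − 6515²/62 = 371.0968
Population variance = 371.0968 / 62 = 5.9854

5.985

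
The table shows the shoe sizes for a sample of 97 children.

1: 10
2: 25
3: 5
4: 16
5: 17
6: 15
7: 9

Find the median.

4

Cumulative frequencies: 10, 35, 40, 56, 73, 88, 97
n = 97, so the median is the value in position (n+1)/2 = 49.
Position 49 falls at value 4.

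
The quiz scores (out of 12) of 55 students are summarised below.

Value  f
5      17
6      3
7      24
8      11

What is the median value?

7

Cumulative frequencies: 17, 20, 44, 55
n = 55, so the median is the value in position (n+1)/2 = 28.
Position 28 falls at value 7.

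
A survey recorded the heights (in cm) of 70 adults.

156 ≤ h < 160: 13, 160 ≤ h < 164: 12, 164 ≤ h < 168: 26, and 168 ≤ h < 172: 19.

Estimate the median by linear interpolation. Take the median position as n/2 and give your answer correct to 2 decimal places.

Cumulative frequencies: 13, 25, 51, 70
n = 70; position = n/2 = 35.
This falls in the class 164 ≤ h < 168: L = 164, F = 25, f = 26, h = 4.
Median ≈ 164 + ((35 − 25) / 26) × 4 = 165.5385

165.54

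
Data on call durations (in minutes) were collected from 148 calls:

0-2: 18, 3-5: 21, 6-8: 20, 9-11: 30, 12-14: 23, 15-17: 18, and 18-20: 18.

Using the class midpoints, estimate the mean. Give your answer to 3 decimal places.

Midpoints: 1, 4, 7, 10, 13, 16, 19
Σfm = 18×1 + 21×4 + 20×7 + 30×10 + 23×13 + 18×16 + 18×19 = 1471
n = Σf = 148
Mean = 1471 / 148 = 9.9392

9.939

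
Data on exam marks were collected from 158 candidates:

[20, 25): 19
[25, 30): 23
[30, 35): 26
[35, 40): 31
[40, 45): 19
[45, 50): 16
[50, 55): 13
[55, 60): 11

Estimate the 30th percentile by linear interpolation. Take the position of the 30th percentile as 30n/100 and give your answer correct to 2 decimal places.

Cumulative frequencies: 19, 42, 68, 99, 118, 134, 147, 158
n = 158; position = 30n/100 = 47.4.
This falls in the class [30, 35): L = 30, F = 42, f = 26, h = 5.
30th percentile ≈ 30 + ((47.4 − 42) / 26) × 5 = 31.0385

31.04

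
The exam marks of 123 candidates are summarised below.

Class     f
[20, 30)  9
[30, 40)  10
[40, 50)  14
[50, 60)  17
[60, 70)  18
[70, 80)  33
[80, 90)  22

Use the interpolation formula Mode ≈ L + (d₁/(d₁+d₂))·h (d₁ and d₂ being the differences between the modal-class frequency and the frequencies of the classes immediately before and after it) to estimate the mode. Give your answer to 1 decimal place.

75.8

Modal class: [70, 80) (highest frequency 33).
d₁ = 33 − 18 = 15, d₂ = 33 − 22 = 11
Mode ≈ 70 + (15/(15+11)) × 10 = 70 + 5.7692 = 75.7692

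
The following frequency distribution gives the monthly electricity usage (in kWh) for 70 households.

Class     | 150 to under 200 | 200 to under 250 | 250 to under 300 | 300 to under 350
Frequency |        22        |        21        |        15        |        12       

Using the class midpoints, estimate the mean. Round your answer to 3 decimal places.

237.143

Midpoints: 175, 225, 275, 325
Σfm = 22×175 + 21×225 + 15×275 + 12×325 = 16600
n = Σf = 70
Mean = 16600 / 70 = 237.1429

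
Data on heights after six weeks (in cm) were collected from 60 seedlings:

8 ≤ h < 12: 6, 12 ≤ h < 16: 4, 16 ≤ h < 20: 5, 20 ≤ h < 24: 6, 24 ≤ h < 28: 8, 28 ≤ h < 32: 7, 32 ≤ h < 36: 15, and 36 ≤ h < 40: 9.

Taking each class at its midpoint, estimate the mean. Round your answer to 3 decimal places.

26.800

Midpoints: 10, 14, 18, 22, 26, 30, 34, 38
Σfm = 6×10 + 4×14 + 5×18 + 6×22 + 8×26 + 7×30 + 15×34 + 9×38 = 1608
n = Σf = 60
Mean = 1608 / 60 = 26.8000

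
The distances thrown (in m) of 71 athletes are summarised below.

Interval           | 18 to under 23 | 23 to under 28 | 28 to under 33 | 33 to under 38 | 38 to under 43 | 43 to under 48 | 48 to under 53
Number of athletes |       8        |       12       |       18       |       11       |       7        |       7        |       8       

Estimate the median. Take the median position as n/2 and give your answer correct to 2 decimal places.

32.31

Cumulative frequencies: 8, 20, 38, 49, 56, 63, 71
n = 71; position = n/2 = 35.5.
This falls in the class 28 to under 33: L = 28, F = 20, f = 18, h = 5.
Median ≈ 28 + ((35.5 − 20) / 18) × 5 = 32.3056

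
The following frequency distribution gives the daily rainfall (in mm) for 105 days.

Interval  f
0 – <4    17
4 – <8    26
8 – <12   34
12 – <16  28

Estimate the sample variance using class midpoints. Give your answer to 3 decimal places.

17.269

Midpoints: 2, 6, 10, 14
n = 105, Σfm = 922, mean = 8.7810
Σfm² = 9892
Σf(m − x̄)² = Σfm² − (Σfm)²/n = 9892 − 922²/105 = 1795.9619
Sample variance = 1795.9619 / 104 = 17.2689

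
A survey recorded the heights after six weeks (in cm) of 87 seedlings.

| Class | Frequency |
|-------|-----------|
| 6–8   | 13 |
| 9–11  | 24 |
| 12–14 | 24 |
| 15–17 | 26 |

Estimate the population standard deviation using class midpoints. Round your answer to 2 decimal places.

Midpoints: 7, 10, 13, 16
n = 87, Σfm = 1059, mean = 12.1724
Σfm² = 13749
Σf(m − x̄)² = Σfm² − (Σfm)²/n = 13749 − 1059²/87 = 858.4138
Population variance = 858.4138 / 87 = 9.8668
Standard deviation = √9.8668 = 3.1412

3.14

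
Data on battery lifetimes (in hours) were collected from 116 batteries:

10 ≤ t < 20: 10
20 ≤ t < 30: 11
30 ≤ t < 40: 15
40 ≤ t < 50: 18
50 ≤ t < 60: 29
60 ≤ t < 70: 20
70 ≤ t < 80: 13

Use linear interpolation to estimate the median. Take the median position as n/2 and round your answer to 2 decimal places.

Cumulative frequencies: 10, 21, 36, 54, 83, 103, 116
n = 116; position = n/2 = 58.
This falls in the class 50 ≤ t < 60: L = 50, F = 54, f = 29, h = 10.
Median ≈ 50 + ((58 − 54) / 29) × 10 = 51.3793

51.38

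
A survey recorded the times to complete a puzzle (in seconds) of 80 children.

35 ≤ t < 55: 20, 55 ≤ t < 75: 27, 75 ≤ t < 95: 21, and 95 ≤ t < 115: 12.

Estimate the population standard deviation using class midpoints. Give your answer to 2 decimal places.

Midpoints: 45, 65, 85, 105
n = 80, Σfm = 5700, mean = 71.2500
Σfm² = 438600
Σf(m − x̄)² = Σfm² − (Σfm)²/n = 438600 − 5700²/80 = 32475.0000
Population variance = 32475.0000 / 80 = 405.9375
Standard deviation = √405.9375 = 20.1479

20.15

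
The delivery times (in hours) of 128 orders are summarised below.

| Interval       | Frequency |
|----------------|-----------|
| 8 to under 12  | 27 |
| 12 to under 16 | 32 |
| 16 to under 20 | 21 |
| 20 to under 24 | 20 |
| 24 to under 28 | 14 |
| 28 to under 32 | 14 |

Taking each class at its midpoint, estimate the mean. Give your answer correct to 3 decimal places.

18.125

Midpoints: 10, 14, 18, 22, 26, 30
Σfm = 27×10 + 32×14 + 21×18 + 20×22 + 14×26 + 14×30 = 2320
n = Σf = 128
Mean = 2320 / 128 = 18.1250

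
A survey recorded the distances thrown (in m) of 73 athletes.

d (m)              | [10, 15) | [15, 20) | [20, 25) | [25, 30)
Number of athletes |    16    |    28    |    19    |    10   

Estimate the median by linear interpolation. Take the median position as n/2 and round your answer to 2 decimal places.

18.66

Cumulative frequencies: 16, 44, 63, 73
n = 73; position = n/2 = 36.5.
This falls in the class [15, 20): L = 15, F = 16, f = 28, h = 5.
Median ≈ 15 + ((36.5 − 16) / 28) × 5 = 18.6607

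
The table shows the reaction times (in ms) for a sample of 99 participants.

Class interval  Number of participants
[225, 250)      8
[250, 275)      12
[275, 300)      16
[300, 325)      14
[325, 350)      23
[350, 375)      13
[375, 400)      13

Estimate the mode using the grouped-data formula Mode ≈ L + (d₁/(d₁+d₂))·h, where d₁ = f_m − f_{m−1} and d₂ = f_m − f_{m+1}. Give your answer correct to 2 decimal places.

Modal class: [325, 350) (highest frequency 23).
d₁ = 23 − 14 = 9, d₂ = 23 − 13 = 10
Mode ≈ 325 + (9/(9+10)) × 25 = 325 + 11.8421 = 336.8421

336.84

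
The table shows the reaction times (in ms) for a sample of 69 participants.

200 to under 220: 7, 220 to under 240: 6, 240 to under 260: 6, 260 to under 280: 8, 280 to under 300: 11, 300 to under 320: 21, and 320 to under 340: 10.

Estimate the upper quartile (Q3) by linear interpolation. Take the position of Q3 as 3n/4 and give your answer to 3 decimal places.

Cumulative frequencies: 7, 13, 19, 27, 38, 59, 69
n = 69; position = 3n/4 = 51.75.
This falls in the class 300 to under 320: L = 300, F = 38, f = 21, h = 20.
Upper quartile ≈ 300 + ((51.75 − 38) / 21) × 20 = 313.0952

313.095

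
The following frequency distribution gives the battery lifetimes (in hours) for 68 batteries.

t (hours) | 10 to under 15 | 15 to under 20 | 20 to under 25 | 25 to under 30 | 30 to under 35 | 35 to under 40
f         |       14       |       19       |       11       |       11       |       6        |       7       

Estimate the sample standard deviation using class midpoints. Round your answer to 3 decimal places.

Midpoints: 12.5, 17.5, 22.5, 27.5, 32.5, 37.5
n = 68, Σfm = 1515, mean = 22.2794
Σfm² = 38075
Σf(m − x̄)² = Σfm² − (Σfm)²/n = 38075 − 1515²/68 = 4321.6912
Sample variance = 4321.6912 / 67 = 64.5029
Standard deviation = √64.5029 = 8.0314

8.031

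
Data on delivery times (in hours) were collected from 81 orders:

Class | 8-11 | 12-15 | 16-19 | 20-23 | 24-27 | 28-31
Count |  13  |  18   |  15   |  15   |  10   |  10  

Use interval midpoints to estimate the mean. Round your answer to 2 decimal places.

18.54

Midpoints: 9.5, 13.5, 17.5, 21.5, 25.5, 29.5
Σfm = 13×9.5 + 18×13.5 + 15×17.5 + 15×21.5 + 10×25.5 + 10×29.5 = 1501.5
n = Σf = 81
Mean = 1501.5 / 81 = 18.5370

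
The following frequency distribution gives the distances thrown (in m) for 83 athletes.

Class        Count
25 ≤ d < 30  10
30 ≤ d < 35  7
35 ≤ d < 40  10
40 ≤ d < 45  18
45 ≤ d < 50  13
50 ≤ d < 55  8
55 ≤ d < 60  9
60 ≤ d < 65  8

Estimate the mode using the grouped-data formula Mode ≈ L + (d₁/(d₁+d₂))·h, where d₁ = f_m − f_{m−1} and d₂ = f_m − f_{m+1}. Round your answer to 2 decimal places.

43.08

Modal class: 40 ≤ d < 45 (highest frequency 18).
d₁ = 18 − 10 = 8, d₂ = 18 − 13 = 5
Mode ≈ 40 + (8/(8+5)) × 5 = 40 + 3.0769 = 43.0769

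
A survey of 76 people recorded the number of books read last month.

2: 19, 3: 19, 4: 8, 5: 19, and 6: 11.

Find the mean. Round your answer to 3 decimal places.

Values: 2, 3, 4, 5, 6
Σfx = 19×2 + 19×3 + 8×4 + 19×5 + 11×6 = 288
n = Σf = 76
Mean = 288 / 76 = 3.7895

3.789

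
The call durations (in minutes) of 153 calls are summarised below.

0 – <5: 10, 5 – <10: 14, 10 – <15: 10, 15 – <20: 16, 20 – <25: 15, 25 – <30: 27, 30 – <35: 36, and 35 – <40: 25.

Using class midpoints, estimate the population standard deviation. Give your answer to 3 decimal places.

Midpoints: 2.5, 7.5, 12.5, 17.5, 22.5, 27.5, 32.5, 37.5
n = 153, Σfm = 3722.5, mean = 24.3301
Σfm² = 108506.25
Σf(m − x̄)² = Σfm² − (Σfm)²/n = 108506.25 − 3722.5²/153 = 17937.5817
Population variance = 17937.5817 / 153 = 117.2391
Standard deviation = √117.2391 = 10.8277

10.828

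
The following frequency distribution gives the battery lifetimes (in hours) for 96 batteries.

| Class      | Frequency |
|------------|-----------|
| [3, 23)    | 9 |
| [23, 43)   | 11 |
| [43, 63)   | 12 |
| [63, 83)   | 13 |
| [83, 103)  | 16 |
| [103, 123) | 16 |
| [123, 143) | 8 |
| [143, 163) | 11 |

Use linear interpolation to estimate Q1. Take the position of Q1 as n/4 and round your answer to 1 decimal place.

49.7

Cumulative frequencies: 9, 20, 32, 45, 61, 77, 85, 96
n = 96; position = n/4 = 24.
This falls in the class [43, 63): L = 43, F = 20, f = 12, h = 20.
Lower quartile ≈ 43 + ((24 − 20) / 12) × 20 = 49.6667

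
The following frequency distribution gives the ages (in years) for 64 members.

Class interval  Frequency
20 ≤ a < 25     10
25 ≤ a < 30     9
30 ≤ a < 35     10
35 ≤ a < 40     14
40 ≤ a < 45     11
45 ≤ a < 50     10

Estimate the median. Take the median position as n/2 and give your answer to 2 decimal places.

Cumulative frequencies: 10, 19, 29, 43, 54, 64
n = 64; position = n/2 = 32.
This falls in the class 35 ≤ a < 40: L = 35, F = 29, f = 14, h = 5.
Median ≈ 35 + ((32 − 29) / 14) × 5 = 36.0714

36.07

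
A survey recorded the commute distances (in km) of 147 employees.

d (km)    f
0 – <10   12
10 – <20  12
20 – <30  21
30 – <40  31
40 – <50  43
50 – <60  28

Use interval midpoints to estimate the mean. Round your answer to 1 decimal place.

Midpoints: 5, 15, 25, 35, 45, 55
Σfm = 12×5 + 12×15 + 21×25 + 31×35 + 43×45 + 28×55 = 5325
n = Σf = 147
Mean = 5325 / 147 = 36.2245

36.2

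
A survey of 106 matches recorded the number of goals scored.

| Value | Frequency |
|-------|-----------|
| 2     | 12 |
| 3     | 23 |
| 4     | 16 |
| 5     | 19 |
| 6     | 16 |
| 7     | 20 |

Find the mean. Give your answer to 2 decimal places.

Values: 2, 3, 4, 5, 6, 7
Σfx = 12×2 + 23×3 + 16×4 + 19×5 + 16×6 + 20×7 = 488
n = Σf = 106
Mean = 488 / 106 = 4.6038

4.60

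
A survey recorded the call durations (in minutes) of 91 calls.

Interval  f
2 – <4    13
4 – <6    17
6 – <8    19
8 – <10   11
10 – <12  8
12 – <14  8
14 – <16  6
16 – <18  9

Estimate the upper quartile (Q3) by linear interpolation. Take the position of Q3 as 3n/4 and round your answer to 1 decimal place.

12.1

Cumulative frequencies: 13, 30, 49, 60, 68, 76, 82, 91
n = 91; position = 3n/4 = 68.25.
This falls in the class 12 – <14: L = 12, F = 68, f = 8, h = 2.
Upper quartile ≈ 12 + ((68.25 − 68) / 8) × 2 = 12.0625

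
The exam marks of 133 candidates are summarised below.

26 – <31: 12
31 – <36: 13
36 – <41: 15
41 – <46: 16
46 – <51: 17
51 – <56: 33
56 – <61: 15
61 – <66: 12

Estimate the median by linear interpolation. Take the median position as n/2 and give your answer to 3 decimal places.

Cumulative frequencies: 12, 25, 40, 56, 73, 106, 121, 133
n = 133; position = n/2 = 66.5.
This falls in the class 46 – <51: L = 46, F = 56, f = 17, h = 5.
Median ≈ 46 + ((66.5 − 56) / 17) × 5 = 49.0882

49.088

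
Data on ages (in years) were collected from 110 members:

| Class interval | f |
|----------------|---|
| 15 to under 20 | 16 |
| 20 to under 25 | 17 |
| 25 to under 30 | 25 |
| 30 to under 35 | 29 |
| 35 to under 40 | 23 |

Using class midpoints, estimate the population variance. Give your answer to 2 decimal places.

44.51

Midpoints: 17.5, 22.5, 27.5, 32.5, 37.5
n = 110, Σfm = 3155, mean = 28.6818
Σfm² = 95387.5
Σf(m − x̄)² = Σfm² − (Σfm)²/n = 95387.5 − 3155²/110 = 4896.3636
Population variance = 4896.3636 / 110 = 44.5124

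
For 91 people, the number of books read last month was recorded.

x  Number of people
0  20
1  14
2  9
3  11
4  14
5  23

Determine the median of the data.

3

Cumulative frequencies: 20, 34, 43, 54, 68, 91
n = 91, so the median is the value in position (n+1)/2 = 46.
Position 46 falls at value 3.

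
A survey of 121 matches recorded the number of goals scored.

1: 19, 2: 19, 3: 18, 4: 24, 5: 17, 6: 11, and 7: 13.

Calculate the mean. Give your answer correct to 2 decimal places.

Values: 1, 2, 3, 4, 5, 6, 7
Σfx = 19×1 + 19×2 + 18×3 + 24×4 + 17×5 + 11×6 + 13×7 = 449
n = Σf = 121
Mean = 449 / 121 = 3.7107

3.71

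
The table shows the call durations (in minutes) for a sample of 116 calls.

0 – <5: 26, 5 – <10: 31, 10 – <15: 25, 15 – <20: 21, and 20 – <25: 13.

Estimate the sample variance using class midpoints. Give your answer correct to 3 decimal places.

42.789

Midpoints: 2.5, 7.5, 12.5, 17.5, 22.5
n = 116, Σfm = 1270, mean = 10.9483
Σfm² = 18825
Σf(m − x̄)² = Σfm² − (Σfm)²/n = 18825 − 1270²/116 = 4920.6897
Sample variance = 4920.6897 / 115 = 42.7886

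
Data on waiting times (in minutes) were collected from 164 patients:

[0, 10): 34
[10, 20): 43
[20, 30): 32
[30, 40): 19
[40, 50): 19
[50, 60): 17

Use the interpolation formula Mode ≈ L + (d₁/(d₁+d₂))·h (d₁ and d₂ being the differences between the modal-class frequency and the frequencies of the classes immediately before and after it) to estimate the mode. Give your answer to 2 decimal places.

14.50

Modal class: [10, 20) (highest frequency 43).
d₁ = 43 − 34 = 9, d₂ = 43 − 32 = 11
Mode ≈ 10 + (9/(9+11)) × 10 = 10 + 4.5000 = 14.5000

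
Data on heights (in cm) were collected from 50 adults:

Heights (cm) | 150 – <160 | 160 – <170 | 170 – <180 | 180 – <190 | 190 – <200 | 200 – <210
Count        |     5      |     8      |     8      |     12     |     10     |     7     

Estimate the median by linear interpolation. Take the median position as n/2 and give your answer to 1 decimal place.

183.3

Cumulative frequencies: 5, 13, 21, 33, 43, 50
n = 50; position = n/2 = 25.
This falls in the class 180 – <190: L = 180, F = 21, f = 12, h = 10.
Median ≈ 180 + ((25 − 21) / 12) × 10 = 183.3333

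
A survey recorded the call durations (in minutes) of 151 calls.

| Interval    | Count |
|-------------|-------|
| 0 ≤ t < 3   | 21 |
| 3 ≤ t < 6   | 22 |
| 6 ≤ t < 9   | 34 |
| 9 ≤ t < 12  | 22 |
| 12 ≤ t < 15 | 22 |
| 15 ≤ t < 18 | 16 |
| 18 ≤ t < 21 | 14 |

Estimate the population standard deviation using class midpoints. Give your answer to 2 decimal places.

5.51

Midpoints: 1.5, 4.5, 7.5, 10.5, 13.5, 16.5, 19.5
n = 151, Σfm = 1450.5, mean = 9.6060
Σfm² = 18519.75
Σf(m − x̄)² = Σfm² − (Σfm)²/n = 18519.75 − 1450.5²/151 = 4586.3046
Population variance = 4586.3046 / 151 = 30.3729
Standard deviation = √30.3729 = 5.5112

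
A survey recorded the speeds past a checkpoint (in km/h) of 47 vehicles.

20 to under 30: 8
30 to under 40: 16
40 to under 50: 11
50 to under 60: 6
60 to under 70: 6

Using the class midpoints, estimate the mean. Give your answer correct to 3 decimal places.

Midpoints: 25, 35, 45, 55, 65
Σfm = 8×25 + 16×35 + 11×45 + 6×55 + 6×65 = 1975
n = Σf = 47
Mean = 1975 / 47 = 42.0213

42.021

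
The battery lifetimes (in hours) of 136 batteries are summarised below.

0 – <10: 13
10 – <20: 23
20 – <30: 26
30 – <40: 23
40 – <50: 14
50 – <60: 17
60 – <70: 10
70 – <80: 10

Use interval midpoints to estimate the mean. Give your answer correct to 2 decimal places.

35.51

Midpoints: 5, 15, 25, 35, 45, 55, 65, 75
Σfm = 13×5 + 23×15 + 26×25 + 23×35 + 14×45 + 17×55 + 10×65 + 10×75 = 4830
n = Σf = 136
Mean = 4830 / 136 = 35.5147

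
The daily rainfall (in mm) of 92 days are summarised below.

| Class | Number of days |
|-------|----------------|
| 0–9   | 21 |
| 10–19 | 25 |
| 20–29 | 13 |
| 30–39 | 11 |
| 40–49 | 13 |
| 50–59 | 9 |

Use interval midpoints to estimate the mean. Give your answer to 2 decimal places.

Midpoints: 4.5, 14.5, 24.5, 34.5, 44.5, 54.5
Σfm = 21×4.5 + 25×14.5 + 13×24.5 + 11×34.5 + 13×44.5 + 9×54.5 = 2224
n = Σf = 92
Mean = 2224 / 92 = 24.1739

24.17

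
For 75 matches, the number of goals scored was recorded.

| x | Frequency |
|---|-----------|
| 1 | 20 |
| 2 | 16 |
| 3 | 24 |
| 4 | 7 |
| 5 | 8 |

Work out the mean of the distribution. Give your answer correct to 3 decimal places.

2.560

Values: 1, 2, 3, 4, 5
Σfx = 20×1 + 16×2 + 24×3 + 7×4 + 8×5 = 192
n = Σf = 75
Mean = 192 / 75 = 2.5600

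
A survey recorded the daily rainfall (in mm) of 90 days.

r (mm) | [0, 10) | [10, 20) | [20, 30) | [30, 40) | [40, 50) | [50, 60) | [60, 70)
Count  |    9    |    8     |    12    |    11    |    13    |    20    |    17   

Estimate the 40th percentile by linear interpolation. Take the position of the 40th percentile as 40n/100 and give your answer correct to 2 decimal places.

36.36

Cumulative frequencies: 9, 17, 29, 40, 53, 73, 90
n = 90; position = 40n/100 = 36.
This falls in the class [30, 40): L = 30, F = 29, f = 11, h = 10.
40th percentile ≈ 30 + ((36 − 29) / 11) × 10 = 36.3636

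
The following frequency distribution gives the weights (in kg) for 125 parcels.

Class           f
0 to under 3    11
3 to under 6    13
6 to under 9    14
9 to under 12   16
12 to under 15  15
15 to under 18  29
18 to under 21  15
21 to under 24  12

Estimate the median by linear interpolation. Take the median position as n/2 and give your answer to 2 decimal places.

Cumulative frequencies: 11, 24, 38, 54, 69, 98, 113, 125
n = 125; position = n/2 = 62.5.
This falls in the class 12 to under 15: L = 12, F = 54, f = 15, h = 3.
Median ≈ 12 + ((62.5 − 54) / 15) × 3 = 13.7000

13.70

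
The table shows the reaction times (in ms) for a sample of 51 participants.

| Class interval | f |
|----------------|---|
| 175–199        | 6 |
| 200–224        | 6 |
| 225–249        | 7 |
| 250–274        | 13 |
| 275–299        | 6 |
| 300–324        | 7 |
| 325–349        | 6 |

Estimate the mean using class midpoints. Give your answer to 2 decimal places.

262.49

Midpoints: 187, 212, 237, 262, 287, 312, 337
Σfm = 6×187 + 6×212 + 7×237 + 13×262 + 6×287 + 7×312 + 6×337 = 13387
n = Σf = 51
Mean = 13387 / 51 = 262.4902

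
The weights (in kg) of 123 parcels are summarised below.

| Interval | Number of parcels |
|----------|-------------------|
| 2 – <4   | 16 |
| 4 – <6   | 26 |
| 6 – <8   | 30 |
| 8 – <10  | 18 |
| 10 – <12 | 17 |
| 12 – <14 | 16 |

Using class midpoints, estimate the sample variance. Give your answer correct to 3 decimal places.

Midpoints: 3, 5, 7, 9, 11, 13
n = 123, Σfm = 945, mean = 7.6829
Σfm² = 8483
Σf(m − x̄)² = Σfm² − (Σfm)²/n = 8483 − 945²/123 = 1222.6341
Sample variance = 1222.6341 / 122 = 10.0216

10.022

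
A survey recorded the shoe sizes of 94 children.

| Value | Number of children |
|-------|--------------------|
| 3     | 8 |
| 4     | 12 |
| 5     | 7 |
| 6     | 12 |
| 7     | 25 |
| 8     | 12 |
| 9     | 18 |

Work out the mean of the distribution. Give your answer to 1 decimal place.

Values: 3, 4, 5, 6, 7, 8, 9
Σfx = 8×3 + 12×4 + 7×5 + 12×6 + 25×7 + 12×8 + 18×9 = 612
n = Σf = 94
Mean = 612 / 94 = 6.5106

6.5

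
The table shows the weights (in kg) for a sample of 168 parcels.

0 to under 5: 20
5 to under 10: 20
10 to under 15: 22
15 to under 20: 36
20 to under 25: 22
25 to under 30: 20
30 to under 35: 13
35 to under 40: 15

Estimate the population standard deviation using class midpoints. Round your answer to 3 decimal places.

10.437

Midpoints: 2.5, 7.5, 12.5, 17.5, 22.5, 27.5, 32.5, 37.5
n = 168, Σfm = 3135, mean = 18.6607
Σfm² = 76800
Σf(m − x̄)² = Σfm² − (Σfm)²/n = 76800 − 3135²/168 = 18298.6607
Population variance = 18298.6607 / 168 = 108.9206
Standard deviation = √108.9206 = 10.4365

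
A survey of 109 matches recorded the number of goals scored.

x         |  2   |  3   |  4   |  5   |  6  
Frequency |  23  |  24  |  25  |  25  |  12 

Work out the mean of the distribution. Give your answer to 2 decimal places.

3.81

Values: 2, 3, 4, 5, 6
Σfx = 23×2 + 24×3 + 25×4 + 25×5 + 12×6 = 415
n = Σf = 109
Mean = 415 / 109 = 3.8073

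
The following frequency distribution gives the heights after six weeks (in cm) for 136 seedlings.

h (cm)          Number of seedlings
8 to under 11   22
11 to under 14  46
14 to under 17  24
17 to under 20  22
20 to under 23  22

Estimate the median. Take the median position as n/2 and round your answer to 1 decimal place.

14.0

Cumulative frequencies: 22, 68, 92, 114, 136
n = 136; position = n/2 = 68.
This falls in the class 11 to under 14: L = 11, F = 22, f = 46, h = 3.
Median ≈ 11 + ((68 − 22) / 46) × 3 = 14.0000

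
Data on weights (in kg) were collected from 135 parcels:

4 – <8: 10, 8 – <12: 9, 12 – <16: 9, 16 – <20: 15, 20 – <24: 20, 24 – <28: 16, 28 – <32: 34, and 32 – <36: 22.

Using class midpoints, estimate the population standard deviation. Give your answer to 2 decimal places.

8.60

Midpoints: 6, 10, 14, 18, 22, 26, 30, 34
n = 135, Σfm = 3170, mean = 23.4815
Σfm² = 84412
Σf(m − x̄)² = Σfm² − (Σfm)²/n = 84412 − 3170²/135 = 9975.7037
Population variance = 9975.7037 / 135 = 73.8941
Standard deviation = √73.8941 = 8.5962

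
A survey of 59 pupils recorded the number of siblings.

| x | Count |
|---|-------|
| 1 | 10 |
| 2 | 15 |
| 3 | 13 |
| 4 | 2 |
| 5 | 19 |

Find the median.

Cumulative frequencies: 10, 25, 38, 40, 59
n = 59, so the median is the value in position (n+1)/2 = 30.
Position 30 falls at value 3.

3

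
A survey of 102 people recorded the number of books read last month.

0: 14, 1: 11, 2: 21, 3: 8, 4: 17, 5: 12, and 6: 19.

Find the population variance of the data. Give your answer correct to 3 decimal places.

Values: 0, 1, 2, 3, 4, 5, 6
n = 102, Σfx = 319, mean = 3.1275
Σfx² = 1423
Σf(x − x̄)² = Σfx² − (Σfx)²/n = 1423 − 319²/102 = 425.3431
Population variance = 425.3431 / 102 = 4.1700

4.170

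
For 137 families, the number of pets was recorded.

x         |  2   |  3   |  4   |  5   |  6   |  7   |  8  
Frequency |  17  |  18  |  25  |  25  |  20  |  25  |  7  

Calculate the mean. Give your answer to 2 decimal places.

4.85

Values: 2, 3, 4, 5, 6, 7, 8
Σfx = 17×2 + 18×3 + 25×4 + 25×5 + 20×6 + 25×7 + 7×8 = 664
n = Σf = 137
Mean = 664 / 137 = 4.8467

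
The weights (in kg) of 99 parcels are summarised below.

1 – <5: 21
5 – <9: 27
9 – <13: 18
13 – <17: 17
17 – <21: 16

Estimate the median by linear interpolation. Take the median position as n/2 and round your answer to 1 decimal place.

Cumulative frequencies: 21, 48, 66, 83, 99
n = 99; position = n/2 = 49.5.
This falls in the class 9 – <13: L = 9, F = 48, f = 18, h = 4.
Median ≈ 9 + ((49.5 − 48) / 18) × 4 = 9.3333

9.3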